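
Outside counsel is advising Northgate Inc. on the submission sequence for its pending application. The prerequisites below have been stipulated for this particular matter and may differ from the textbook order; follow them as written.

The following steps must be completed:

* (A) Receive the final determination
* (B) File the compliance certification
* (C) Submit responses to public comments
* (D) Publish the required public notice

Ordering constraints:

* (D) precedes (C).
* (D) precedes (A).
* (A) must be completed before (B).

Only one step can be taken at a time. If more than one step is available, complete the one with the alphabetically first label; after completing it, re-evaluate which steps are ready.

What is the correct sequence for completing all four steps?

(D) (A) (B) (C)

(D) is the only step with nothing outstanding, so it goes first.
Ready: (A) and (C). (A) has the earlier label → (A).
Ready: (B) and (C). (B) has the earlier label → (B).
Next only (C) has its prerequisites met → (C).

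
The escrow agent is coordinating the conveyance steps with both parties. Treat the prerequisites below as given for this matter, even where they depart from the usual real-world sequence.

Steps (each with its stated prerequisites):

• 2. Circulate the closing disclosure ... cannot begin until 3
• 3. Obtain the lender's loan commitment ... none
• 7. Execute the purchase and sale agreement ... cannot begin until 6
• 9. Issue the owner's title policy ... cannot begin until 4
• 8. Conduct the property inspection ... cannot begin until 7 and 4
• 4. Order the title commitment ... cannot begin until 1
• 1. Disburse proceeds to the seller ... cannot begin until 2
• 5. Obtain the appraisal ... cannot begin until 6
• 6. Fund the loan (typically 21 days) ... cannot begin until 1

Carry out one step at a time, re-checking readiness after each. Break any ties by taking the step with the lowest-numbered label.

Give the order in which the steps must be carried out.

Only 3 has no prerequisites, so it is first.
That leaves 2 as the only ready step → 2.
That leaves 1 as the only ready step → 1.
4 and 6 are both available; 4 has the earlier label → 4.
9 now also ready, so the ready set is {6, 9}; 6 has the earlier label → 6.
5 and 7 now also ready, so the ready set is {5, 7, 9}; 5 has the earlier label → 5.
7 and 9 are both available; 7 has the earlier label → 7.
8 and 9 are both available; 8 has the earlier label → 8.
9 needed 4, now all done → 9.

3, 2, 1, 4, 6, 5, 7, 8, 9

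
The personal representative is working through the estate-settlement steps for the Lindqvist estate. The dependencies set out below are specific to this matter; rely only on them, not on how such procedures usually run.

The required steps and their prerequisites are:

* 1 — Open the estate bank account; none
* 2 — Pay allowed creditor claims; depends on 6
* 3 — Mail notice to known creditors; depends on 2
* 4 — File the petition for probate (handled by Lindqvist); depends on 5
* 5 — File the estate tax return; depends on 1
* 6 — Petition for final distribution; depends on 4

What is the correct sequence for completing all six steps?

1 has no prerequisites → 1 first.
5 is the only step now ready → 5.
Next only 4 has its prerequisites met → 4.
6 needed 4, now all done → 6.
Next only 2 has its prerequisites met → 2.
3 is the only step now ready → 3.

1 → 5 → 4 → 6 → 2 → 3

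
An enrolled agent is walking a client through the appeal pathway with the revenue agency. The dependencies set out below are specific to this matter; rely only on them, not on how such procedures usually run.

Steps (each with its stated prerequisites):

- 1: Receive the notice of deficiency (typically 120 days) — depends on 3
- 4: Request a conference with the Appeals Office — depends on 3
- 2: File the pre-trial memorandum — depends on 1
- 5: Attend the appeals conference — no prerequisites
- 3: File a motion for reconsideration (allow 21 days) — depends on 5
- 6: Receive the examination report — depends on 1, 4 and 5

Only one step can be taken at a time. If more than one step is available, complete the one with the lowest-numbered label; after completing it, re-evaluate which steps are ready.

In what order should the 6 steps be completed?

5 is the only step with nothing outstanding, so it goes first.
3 needed 5, now all done → 3.
Ready: 1 and 4. 1 has the earlier label → 1.
2 now also ready, so the ready set is {2, 4}; 2 has the earlier label → 2.
That leaves 4 as the only ready step → 4.
6 needed 1, 4 and 5, now all done → 6.

5, 3, 1, 2, 4, 6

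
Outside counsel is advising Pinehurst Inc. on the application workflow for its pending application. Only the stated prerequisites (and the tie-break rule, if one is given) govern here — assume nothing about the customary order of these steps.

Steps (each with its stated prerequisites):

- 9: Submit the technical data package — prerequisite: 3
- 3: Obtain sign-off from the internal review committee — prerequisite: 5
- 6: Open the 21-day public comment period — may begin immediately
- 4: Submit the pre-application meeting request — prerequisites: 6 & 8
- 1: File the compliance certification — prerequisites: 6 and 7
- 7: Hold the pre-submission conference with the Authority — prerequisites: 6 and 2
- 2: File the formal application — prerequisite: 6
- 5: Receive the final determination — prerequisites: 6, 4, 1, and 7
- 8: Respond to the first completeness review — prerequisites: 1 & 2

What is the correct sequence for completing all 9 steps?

6, 2, 7, 1, 8, 4, 5, 3, 9

6 is the only step with nothing outstanding, so it goes first.
Next only 2 has its prerequisites met → 2.
7 is the only step now ready → 7.
Next only 1 has its prerequisites met → 1.
That leaves 8 as the only ready step → 8.
Next only 4 has its prerequisites met → 4.
That leaves 5 as the only ready step → 5.
That leaves 3 as the only ready step → 3.
That leaves 9 as the only ready step → 9.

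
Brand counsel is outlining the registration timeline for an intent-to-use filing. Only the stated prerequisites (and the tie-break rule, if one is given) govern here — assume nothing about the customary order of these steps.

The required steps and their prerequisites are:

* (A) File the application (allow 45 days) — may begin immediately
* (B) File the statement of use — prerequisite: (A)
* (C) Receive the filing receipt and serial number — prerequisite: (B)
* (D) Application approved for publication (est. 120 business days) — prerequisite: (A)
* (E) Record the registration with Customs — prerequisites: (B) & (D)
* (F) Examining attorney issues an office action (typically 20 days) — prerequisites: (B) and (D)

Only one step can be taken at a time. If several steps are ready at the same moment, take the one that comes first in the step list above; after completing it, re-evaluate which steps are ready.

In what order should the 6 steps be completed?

(A), (B), (C), (D), (E), (F)

(A) is the only step with nothing outstanding, so it goes first.
(B) and (D) are both available; (B) is listed earlier → (B).
(C) now also ready, so the ready set is {(C), (D)}; (C) is listed earlier → (C).
(D) needed (A), now all done → (D).
(E) and (F) are both available; (E) is listed earlier → (E).
Next only (F) has its prerequisites met → (F).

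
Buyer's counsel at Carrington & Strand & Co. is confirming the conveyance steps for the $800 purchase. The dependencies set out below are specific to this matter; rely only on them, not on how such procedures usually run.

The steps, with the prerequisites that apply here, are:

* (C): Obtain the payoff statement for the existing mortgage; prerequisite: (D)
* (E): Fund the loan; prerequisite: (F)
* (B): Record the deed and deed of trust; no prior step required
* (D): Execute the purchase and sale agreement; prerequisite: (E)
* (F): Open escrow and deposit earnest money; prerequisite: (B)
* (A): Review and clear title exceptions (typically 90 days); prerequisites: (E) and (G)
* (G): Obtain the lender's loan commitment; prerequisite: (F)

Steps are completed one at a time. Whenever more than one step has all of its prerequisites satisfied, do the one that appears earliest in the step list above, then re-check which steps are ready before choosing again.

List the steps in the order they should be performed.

(B) → (F) → (E) → (D) → (C) → (G) → (A)

(B) is the only step with nothing outstanding, so it goes first.
(F) needed (B), now all done → (F).
(E) and (G) are both available; (E) is listed earlier → (E).
Ready: (D) and (G). (D) is listed earlier → (D).
(C) now also ready, so the ready set is {(C), (G)}; (C) is listed earlier → (C).
(G) needed (F), now all done → (G).
That leaves (A) as the only ready step → (A).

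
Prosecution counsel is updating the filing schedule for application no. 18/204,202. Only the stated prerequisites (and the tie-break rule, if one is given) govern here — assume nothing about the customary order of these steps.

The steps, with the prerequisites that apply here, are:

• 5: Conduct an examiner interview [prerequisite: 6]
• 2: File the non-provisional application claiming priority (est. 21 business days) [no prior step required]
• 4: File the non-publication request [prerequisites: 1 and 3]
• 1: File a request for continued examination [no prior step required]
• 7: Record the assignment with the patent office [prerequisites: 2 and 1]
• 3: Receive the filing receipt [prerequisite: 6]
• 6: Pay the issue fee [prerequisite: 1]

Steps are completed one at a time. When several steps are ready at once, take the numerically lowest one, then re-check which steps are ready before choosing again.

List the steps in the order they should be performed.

1 2 6 3 4 5 7

1 and 2 have no prerequisites; 1 has the earlier label, so 1 is first.
2 and 6 are both available; 2 has the earlier label → 2.
7 now also ready, so the ready set is {6, 7}; 6 has the earlier label → 6.
3 and 5 now also ready, so the ready set is {3, 5, 7}; 3 has the earlier label → 3.
4, 5 and 7 are all available; 4 has the earlier label → 4.
5 and 7 are both available; 5 has the earlier label → 5.
7 needed 1 and 2, now all done → 7.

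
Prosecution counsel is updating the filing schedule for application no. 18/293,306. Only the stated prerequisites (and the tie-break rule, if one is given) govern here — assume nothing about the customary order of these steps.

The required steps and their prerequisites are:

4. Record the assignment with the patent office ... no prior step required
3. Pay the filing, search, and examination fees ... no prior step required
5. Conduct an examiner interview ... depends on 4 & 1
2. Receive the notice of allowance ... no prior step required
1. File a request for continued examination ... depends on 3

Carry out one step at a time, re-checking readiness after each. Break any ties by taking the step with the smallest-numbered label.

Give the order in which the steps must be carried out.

2, 3, 1, 4, 5

Nothing is required for 2, 3 and 4. 2 has the earlier label → 2 first.
Ready: 3 and 4. 3 has the earlier label → 3.
1 now also ready, so the ready set is {1, 4}; 1 has the earlier label → 1.
Next only 4 has its prerequisites met → 4.
5 is the only step now ready → 5.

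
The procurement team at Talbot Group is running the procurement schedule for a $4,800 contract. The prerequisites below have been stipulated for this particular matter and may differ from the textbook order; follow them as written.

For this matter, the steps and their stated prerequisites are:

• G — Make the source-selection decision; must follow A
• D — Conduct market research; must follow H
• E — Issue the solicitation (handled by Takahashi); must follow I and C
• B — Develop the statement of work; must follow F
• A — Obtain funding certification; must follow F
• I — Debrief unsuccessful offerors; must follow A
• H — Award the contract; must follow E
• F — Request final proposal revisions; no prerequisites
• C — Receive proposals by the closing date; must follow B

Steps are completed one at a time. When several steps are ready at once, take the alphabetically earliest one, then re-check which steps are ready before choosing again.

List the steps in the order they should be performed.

F → A → B → C → G → I → E → H → D

F is the only step with nothing outstanding, so it goes first.
Ready: A and B. A has the earlier label → A.
Ready: B, G and I. B has the earlier label → B.
C, G and I are all available; C has the earlier label → C.
G and I are both available; G has the earlier label → G.
I needed A, now all done → I.
Next only E has its prerequisites met → E.
That leaves H as the only ready step → H.
D needed H, now all done → D.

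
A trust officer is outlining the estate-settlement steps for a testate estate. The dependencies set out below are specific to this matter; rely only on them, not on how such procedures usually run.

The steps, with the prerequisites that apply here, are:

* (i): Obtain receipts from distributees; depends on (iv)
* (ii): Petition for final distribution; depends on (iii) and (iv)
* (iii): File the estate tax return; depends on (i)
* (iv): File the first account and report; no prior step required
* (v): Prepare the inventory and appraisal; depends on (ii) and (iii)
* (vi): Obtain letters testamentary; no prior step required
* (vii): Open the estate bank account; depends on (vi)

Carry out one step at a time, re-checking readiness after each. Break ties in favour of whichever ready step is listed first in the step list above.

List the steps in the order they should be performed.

(iv) → (i) → (iii) → (ii) → (v) → (vi) → (vii)

(iv) and (vi) have no prerequisites; (iv) is listed earlier, so (iv) is first.
Now (i) and (vi) have their prerequisites met. (i) is listed earlier, so (i) next.
(iii) now also ready, so the ready set is {(iii), (vi)}; (iii) is listed earlier → (iii).
(ii) now also ready, so the ready set is {(ii), (vi)}; (ii) is listed earlier → (ii).
(v) now also ready, so the ready set is {(v), (vi)}; (v) is listed earlier → (v).
That leaves (vi) as the only ready step → (vi).
(vii) is the only step now ready → (vii).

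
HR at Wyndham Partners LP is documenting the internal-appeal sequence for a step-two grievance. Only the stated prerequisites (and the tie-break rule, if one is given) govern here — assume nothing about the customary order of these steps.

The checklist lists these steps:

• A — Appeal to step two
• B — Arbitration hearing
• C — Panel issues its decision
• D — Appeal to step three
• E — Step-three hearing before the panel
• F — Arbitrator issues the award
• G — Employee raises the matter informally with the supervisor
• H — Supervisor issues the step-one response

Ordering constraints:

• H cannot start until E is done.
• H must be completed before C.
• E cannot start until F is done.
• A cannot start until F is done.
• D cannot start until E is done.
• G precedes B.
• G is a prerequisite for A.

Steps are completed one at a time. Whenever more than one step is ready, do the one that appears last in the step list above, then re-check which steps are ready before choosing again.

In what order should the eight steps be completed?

G → F → E → H → D → C → B → A

G and F have no prerequisites; G is listed later, so G is first.
B now also ready, so the ready set is {F, B}; F is listed later → F.
E and A now also ready, so the ready set is {E, B, A}; E is listed later → E.
H and D now also ready, so the ready set is {H, D, B, A}; H is listed later → H.
Ready: D, C, B and A. D is listed later → D.
Ready: C, B and A. C is listed later → C.
Ready: B and A. B is listed later → B.
That leaves A as the only ready step → A.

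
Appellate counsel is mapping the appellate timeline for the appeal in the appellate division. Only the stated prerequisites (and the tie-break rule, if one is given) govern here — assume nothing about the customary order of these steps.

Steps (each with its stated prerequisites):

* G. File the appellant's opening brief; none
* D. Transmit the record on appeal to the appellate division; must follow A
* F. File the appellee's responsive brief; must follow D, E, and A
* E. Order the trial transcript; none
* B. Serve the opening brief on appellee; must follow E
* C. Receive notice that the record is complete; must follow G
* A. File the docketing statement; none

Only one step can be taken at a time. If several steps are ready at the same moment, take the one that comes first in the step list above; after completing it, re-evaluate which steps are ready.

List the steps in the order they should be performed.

G, E, B, C, A, D, F

Nothing is required for G, E and A. G is listed earlier → G first.
E, C and A are all available; E is listed earlier → E.
Now B, C and A have their prerequisites met. B is listed earlier, so B next.
Ready: C and A. C is listed earlier → C.
That leaves A as the only ready step → A.
That leaves D as the only ready step → D.
F is the only step now ready → F.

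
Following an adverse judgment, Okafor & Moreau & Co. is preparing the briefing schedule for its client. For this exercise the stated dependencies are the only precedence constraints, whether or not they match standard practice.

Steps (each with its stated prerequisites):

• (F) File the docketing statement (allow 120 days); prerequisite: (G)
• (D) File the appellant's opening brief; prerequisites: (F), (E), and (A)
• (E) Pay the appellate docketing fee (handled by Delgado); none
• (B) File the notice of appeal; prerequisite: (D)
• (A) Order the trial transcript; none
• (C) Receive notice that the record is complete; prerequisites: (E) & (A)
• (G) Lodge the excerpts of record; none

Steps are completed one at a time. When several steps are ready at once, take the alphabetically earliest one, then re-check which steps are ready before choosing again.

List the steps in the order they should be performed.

(A), (E) and (G) have no prerequisites; (A) has the earlier label, so (A) is first.
Ready: (E) and (G). (E) has the earlier label → (E).
(C) now also ready, so the ready set is {(C), (G)}; (C) has the earlier label → (C).
(G) is the only step now ready → (G).
(F) needed (G), now all done → (F).
Next only (D) has its prerequisites met → (D).
(B) is the only step now ready → (B).

(A), (E), (C), (G), (F), (D), (B)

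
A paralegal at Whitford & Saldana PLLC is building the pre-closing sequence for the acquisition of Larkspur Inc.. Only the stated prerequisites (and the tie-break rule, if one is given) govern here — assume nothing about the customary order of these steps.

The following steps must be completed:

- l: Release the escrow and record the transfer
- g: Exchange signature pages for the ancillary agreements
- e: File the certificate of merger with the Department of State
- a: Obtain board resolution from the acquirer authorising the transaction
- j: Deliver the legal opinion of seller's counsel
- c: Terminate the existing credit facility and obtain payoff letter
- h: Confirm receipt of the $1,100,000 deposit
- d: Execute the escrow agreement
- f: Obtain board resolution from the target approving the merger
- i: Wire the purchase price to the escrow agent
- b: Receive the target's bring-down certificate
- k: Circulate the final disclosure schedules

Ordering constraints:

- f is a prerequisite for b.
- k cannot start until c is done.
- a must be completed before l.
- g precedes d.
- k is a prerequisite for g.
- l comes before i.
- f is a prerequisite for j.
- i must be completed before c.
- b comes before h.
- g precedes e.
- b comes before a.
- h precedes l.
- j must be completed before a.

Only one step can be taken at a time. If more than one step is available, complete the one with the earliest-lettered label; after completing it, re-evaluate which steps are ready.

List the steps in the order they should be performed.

f, b, h, j, a, l, i, c, k, g, d, e

f is the only step with nothing outstanding, so it goes first.
Now b and j have their prerequisites met. b has the earlier label, so b next.
Ready: h and j. h has the earlier label → h.
That leaves j as the only ready step → j.
a needed b and j, now all done → a.
l needed a and h, now all done → l.
i needed l, now all done → i.
c needed i, now all done → c.
k needed c, now all done → k.
That leaves g as the only ready step → g.
Ready: d and e. d has the earlier label → d.
That leaves e as the only ready step → e.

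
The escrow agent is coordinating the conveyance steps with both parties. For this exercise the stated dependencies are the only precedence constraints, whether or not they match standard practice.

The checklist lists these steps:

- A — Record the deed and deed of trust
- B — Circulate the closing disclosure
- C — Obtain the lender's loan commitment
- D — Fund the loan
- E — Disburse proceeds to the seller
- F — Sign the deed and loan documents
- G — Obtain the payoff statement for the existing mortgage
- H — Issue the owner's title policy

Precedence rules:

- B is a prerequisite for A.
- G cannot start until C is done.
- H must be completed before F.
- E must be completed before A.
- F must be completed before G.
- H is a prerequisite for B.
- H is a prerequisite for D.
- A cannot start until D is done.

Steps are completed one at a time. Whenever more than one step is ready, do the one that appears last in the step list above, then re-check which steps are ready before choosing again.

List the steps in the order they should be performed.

Nothing is required for H, E and C. H is listed later → H first.
F, E, D, C and B are all available; F is listed later → F.
Now E, D, C and B have their prerequisites met. E is listed later, so E next.
D, C and B are all available; D is listed later → D.
Now C and B have their prerequisites met. C is listed later, so C next.
Now G and B have their prerequisites met. G is listed later, so G next.
B needed H, now all done → B.
Next only A has its prerequisites met → A.

H → F → E → D → C → G → B → A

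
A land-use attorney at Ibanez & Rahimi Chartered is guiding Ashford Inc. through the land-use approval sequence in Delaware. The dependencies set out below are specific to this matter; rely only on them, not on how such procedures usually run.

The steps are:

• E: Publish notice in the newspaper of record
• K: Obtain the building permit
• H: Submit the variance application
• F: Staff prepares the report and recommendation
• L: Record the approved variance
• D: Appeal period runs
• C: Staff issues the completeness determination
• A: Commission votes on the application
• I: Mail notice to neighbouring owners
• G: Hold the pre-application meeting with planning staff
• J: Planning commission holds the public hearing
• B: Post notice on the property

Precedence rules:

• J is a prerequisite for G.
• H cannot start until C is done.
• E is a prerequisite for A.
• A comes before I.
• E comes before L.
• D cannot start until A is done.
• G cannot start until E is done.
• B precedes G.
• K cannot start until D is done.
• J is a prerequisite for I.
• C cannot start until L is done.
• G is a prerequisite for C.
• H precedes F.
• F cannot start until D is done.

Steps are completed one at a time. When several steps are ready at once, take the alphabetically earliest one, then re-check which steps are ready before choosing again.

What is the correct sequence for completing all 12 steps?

B E A D J G I K L C H F

Nothing is required for B, E and J. B has the earlier label → B first.
Ready: E and J. E has the earlier label → E.
Now A, J and L have their prerequisites met. A has the earlier label, so A next.
Ready: D, J and L. D has the earlier label → D.
K now also ready, so the ready set is {J, K, L}; J has the earlier label → J.
G and I now also ready, so the ready set is {G, I, K, L}; G has the earlier label → G.
Now I, K and L have their prerequisites met. I has the earlier label, so I next.
Now K and L have their prerequisites met. K has the earlier label, so K next.
That leaves L as the only ready step → L.
C needed G and L, now all done → C.
H is the only step now ready → H.
F is the only step now ready → F.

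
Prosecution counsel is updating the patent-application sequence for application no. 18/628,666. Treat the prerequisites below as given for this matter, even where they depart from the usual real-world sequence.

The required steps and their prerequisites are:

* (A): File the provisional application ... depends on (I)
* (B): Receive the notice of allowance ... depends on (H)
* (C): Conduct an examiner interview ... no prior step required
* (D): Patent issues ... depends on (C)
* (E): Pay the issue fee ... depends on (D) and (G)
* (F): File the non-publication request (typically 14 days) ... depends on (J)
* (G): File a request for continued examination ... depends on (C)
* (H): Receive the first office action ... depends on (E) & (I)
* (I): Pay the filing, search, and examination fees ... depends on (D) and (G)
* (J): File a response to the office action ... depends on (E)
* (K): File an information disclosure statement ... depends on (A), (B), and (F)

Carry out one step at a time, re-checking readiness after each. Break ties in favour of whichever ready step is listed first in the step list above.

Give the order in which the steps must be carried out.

(C) has no prerequisites → (C) first.
Ready: (D) and (G). (D) is listed earlier → (D).
(G) needed (C), now all done → (G).
(E) and (I) are both available; (E) is listed earlier → (E).
(I) and (J) are both available; (I) is listed earlier → (I).
Now (A), (H) and (J) have their prerequisites met. (A) is listed earlier, so (A) next.
Now (H) and (J) have their prerequisites met. (H) is listed earlier, so (H) next.
(B) now also ready, so the ready set is {(B), (J)}; (B) is listed earlier → (B).
(J) needed (E), now all done → (J).
Next only (F) has its prerequisites met → (F).
That leaves (K) as the only ready step → (K).

(C), (D), (G), (E), (I), (A), (H), (B), (J), (F), (K)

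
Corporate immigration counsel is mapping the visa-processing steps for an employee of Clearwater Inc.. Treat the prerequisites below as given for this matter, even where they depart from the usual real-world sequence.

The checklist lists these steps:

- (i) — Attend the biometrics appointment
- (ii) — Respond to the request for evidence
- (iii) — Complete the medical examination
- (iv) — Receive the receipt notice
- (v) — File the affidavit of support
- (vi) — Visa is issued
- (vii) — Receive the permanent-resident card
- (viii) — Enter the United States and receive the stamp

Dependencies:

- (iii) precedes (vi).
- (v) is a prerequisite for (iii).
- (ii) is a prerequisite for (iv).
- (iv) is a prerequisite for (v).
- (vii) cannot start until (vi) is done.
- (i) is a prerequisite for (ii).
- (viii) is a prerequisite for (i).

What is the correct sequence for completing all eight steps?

(viii) is the only step with nothing outstanding, so it goes first.
(i) needed (viii), now all done → (i).
(ii) needed (i), now all done → (ii).
(iv) needed (ii), now all done → (iv).
(v) needed (iv), now all done → (v).
That leaves (iii) as the only ready step → (iii).
Next only (vi) has its prerequisites met → (vi).
(vii) needed (vi), now all done → (vii).

(viii) (i) (ii) (iv) (v) (iii) (vi) (vii)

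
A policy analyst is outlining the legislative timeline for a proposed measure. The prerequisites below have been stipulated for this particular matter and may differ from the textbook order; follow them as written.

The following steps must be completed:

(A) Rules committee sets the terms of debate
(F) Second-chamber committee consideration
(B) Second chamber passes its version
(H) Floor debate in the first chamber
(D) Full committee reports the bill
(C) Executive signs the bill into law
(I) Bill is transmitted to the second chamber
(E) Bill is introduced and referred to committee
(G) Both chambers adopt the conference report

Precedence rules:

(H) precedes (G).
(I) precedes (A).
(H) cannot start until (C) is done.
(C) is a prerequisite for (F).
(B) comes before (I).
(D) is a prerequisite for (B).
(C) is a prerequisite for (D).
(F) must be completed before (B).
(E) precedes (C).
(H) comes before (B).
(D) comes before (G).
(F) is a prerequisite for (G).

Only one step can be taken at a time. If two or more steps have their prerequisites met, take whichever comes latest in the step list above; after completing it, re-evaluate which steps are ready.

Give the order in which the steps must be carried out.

(E), (C), (D), (H), (F), (G), (B), (I), (A)

(E) has no prerequisites → (E) first.
(C) needed (E), now all done → (C).
(D), (H) and (F) are all available; (D) is listed later → (D).
(H) and (F) are both available; (H) is listed later → (H).
(F) is the only step now ready → (F).
Now (G) and (B) have their prerequisites met. (G) is listed later, so (G) next.
(B) is the only step now ready → (B).
(I) is the only step now ready → (I).
Next only (A) has its prerequisites met → (A).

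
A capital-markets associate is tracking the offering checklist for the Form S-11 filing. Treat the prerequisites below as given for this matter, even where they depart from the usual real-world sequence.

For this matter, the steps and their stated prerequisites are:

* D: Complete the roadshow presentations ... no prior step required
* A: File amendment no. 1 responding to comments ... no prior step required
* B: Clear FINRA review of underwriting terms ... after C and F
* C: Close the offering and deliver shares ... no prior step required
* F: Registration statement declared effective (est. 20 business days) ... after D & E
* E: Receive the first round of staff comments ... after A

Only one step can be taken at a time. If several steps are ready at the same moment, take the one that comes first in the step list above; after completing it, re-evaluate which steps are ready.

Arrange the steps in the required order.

D, A, C, E, F, B

D, A and C have no prerequisites; D is listed earlier, so D is first.
Now A and C have their prerequisites met. A is listed earlier, so A next.
E now also ready, so the ready set is {C, E}; C is listed earlier → C.
E is the only step now ready → E.
That leaves F as the only ready step → F.
That leaves B as the only ready step → B.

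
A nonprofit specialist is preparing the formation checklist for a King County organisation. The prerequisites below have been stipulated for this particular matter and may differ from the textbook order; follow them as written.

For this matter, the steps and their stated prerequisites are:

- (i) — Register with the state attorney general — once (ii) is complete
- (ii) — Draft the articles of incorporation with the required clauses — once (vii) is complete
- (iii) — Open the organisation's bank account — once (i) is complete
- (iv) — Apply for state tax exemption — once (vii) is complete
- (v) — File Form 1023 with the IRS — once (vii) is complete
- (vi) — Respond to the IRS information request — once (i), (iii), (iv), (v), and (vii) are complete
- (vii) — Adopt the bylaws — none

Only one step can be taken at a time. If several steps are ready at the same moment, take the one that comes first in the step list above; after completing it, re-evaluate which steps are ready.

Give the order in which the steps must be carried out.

(vii) has no prerequisites → (vii) first.
Ready: (ii), (iv) and (v). (ii) is listed earlier → (ii).
Ready: (i), (iv) and (v). (i) is listed earlier → (i).
Ready: (iii), (iv) and (v). (iii) is listed earlier → (iii).
(iv) and (v) are both available; (iv) is listed earlier → (iv).
(v) needed (vii), now all done → (v).
(vi) needed (i), (iii), (iv), (v) and (vii), now all done → (vi).

(vii) → (ii) → (i) → (iii) → (iv) → (v) → (vi)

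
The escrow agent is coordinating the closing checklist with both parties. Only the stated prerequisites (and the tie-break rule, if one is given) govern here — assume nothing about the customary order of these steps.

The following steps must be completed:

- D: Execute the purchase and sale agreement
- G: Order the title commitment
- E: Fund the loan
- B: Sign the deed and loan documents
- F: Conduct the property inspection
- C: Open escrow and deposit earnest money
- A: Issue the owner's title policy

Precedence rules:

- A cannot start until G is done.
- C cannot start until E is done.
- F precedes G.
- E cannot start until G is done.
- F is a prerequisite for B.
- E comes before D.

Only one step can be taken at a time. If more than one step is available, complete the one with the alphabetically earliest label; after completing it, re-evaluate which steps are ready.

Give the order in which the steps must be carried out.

F B G A E C D

F is the only step with nothing outstanding, so it goes first.
B and G are both available; B has the earlier label → B.
G is the only step now ready → G.
A and E are both available; A has the earlier label → A.
E needed G, now all done → E.
Now C and D have their prerequisites met. C has the earlier label, so C next.
D needed E, now all done → D.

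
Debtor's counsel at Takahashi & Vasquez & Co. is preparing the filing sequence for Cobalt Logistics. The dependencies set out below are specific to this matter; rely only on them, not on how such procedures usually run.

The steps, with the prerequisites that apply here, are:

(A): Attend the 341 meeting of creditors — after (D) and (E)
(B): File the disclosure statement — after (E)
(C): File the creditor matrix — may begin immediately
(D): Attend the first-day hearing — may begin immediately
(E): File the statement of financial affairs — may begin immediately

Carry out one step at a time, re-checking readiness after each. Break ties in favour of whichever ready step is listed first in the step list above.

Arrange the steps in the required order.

(C) → (D) → (E) → (A) → (B)

Nothing is required for (C), (D) and (E). (C) is listed earlier → (C) first.
Ready: (D) and (E). (D) is listed earlier → (D).
Next only (E) has its prerequisites met → (E).
(A) and (B) are both available; (A) is listed earlier → (A).
Next only (B) has its prerequisites met → (B).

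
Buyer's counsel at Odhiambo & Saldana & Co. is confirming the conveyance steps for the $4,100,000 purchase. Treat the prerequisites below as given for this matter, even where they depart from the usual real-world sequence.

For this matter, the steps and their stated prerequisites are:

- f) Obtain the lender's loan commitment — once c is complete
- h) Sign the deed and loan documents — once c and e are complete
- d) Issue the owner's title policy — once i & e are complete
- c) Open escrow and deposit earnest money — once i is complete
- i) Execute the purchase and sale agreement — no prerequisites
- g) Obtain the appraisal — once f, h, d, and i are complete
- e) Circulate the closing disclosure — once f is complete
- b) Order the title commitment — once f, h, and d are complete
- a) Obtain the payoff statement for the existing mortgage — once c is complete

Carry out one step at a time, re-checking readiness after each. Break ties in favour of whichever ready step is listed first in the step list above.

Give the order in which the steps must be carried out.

i is the only step with nothing outstanding, so it goes first.
c is the only step now ready → c.
Ready: f and a. f is listed earlier → f.
e now also ready, so the ready set is {e, a}; e is listed earlier → e.
h and d now also ready, so the ready set is {h, d, a}; h is listed earlier → h.
Ready: d and a. d is listed earlier → d.
g, b and a are all available; g is listed earlier → g.
b and a are both available; b is listed earlier → b.
a is the only step now ready → a.

i, c, f, e, h, d, g, b, a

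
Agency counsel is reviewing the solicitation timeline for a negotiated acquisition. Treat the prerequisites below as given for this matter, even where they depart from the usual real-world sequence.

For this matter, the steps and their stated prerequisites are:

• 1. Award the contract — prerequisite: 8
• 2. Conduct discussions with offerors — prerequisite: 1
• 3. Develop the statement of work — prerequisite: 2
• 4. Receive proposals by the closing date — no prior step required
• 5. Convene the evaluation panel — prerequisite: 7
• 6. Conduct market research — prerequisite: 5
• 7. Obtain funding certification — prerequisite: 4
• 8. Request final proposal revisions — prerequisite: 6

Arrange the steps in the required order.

4 → 7 → 5 → 6 → 8 → 1 → 2 → 3

4 is the only step with nothing outstanding, so it goes first.
7 is the only step now ready → 7.
5 is the only step now ready → 5.
6 needed 5, now all done → 6.
Next only 8 has its prerequisites met → 8.
That leaves 1 as the only ready step → 1.
2 needed 1, now all done → 2.
Next only 3 has its prerequisites met → 3.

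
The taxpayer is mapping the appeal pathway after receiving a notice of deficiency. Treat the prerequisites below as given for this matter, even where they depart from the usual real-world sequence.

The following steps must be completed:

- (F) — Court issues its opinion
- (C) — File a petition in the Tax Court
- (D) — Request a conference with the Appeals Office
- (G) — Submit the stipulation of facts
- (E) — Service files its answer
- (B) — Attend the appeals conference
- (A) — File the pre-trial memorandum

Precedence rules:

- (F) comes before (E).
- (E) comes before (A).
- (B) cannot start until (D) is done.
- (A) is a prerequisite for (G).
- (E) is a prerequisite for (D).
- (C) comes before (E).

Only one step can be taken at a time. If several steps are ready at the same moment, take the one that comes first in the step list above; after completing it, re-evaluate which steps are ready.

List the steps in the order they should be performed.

Nothing is required for (F) and (C). (F) is listed earlier → (F) first.
Next only (C) has its prerequisites met → (C).
(E) needed (F) and (C), now all done → (E).
Now (D) and (A) have their prerequisites met. (D) is listed earlier, so (D) next.
(B) now also ready, so the ready set is {(B), (A)}; (B) is listed earlier → (B).
(A) needed (E), now all done → (A).
Next only (G) has its prerequisites met → (G).

(F), (C), (E), (D), (B), (A), (G)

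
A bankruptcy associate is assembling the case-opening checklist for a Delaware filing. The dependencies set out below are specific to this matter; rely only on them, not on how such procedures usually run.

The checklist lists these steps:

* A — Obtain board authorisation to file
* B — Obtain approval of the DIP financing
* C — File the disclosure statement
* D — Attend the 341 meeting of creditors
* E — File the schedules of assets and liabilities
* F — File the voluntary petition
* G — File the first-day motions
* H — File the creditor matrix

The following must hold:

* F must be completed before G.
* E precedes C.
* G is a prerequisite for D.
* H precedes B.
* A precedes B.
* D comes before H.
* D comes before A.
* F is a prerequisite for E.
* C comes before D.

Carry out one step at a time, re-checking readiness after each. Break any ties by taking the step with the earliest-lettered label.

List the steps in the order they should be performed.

F → E → C → G → D → A → H → B

F is the only step with nothing outstanding, so it goes first.
Ready: E and G. E has the earlier label → E.
C now also ready, so the ready set is {C, G}; C has the earlier label → C.
G needed F, now all done → G.
Next only D has its prerequisites met → D.
Now A and H have their prerequisites met. A has the earlier label, so A next.
H needed D, now all done → H.
B is the only step now ready → B.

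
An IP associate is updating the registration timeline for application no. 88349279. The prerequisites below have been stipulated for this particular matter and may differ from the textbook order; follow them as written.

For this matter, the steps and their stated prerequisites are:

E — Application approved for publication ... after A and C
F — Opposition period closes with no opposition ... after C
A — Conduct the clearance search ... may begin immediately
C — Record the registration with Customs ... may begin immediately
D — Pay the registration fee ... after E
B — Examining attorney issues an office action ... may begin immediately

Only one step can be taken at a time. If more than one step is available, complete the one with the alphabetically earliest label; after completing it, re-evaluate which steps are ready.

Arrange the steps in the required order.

A, B, C, E, D, F

A, B and C have no prerequisites; A has the earlier label, so A is first.
Ready: B and C. B has the earlier label → B.
That leaves C as the only ready step → C.
Ready: E and F. E has the earlier label → E.
D now also ready, so the ready set is {D, F}; D has the earlier label → D.
Next only F has its prerequisites met → F.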